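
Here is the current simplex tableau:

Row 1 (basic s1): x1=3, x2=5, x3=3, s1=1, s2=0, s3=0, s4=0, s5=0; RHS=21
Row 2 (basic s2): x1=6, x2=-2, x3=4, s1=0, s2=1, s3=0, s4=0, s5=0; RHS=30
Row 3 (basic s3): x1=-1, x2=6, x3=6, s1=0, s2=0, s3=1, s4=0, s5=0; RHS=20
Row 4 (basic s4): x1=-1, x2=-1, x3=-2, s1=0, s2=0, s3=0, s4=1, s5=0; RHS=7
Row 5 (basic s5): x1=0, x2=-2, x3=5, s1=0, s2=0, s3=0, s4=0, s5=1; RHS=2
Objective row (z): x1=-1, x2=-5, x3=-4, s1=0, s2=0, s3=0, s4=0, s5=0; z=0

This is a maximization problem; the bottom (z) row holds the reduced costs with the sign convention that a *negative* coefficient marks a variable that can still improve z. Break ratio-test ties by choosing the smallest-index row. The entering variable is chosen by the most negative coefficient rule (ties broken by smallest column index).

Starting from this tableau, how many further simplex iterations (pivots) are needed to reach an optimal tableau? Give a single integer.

2

pivot: x2 in, s3 out → z = 50/3
pivot: x1 in, s1 out → z = 431/23
No improving column remains; optimal.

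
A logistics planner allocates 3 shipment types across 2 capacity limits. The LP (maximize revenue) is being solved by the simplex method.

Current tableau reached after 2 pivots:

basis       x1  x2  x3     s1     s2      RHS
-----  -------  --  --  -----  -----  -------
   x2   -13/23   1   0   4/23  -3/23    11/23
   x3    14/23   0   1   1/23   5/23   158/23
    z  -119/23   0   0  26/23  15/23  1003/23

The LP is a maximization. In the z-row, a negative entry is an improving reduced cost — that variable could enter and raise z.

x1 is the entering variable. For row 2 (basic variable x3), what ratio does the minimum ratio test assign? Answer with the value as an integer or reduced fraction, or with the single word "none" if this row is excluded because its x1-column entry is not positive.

Ratio = RHS / (x1 entry) = (158/23) / (14/23) = 79/7.

79/7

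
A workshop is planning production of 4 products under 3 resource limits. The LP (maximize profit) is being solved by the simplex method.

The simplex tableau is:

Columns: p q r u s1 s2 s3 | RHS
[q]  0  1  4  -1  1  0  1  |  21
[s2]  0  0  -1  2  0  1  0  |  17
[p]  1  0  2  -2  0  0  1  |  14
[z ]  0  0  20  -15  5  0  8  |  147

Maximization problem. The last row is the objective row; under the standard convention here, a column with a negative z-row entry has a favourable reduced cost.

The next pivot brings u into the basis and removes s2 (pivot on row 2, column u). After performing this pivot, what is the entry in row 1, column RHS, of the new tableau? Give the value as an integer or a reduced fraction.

59/2

Pivot element is row 2, column u: 2.
Normalize row 2: new (row 2, RHS) = 17/2 = 17/2.
row 1 ← row 1 − (-1)·(new row 2): 21 − (-1)·(17/2) = 59/2.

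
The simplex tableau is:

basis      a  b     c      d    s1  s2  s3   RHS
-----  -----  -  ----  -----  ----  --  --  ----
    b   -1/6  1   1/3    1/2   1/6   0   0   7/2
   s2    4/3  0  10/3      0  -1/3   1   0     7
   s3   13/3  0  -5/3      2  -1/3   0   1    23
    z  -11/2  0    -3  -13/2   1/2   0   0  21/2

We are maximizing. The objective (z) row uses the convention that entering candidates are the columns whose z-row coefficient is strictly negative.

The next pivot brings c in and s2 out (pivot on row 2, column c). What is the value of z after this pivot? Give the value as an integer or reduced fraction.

84/5

Minimum ratio for c: 7/(10/3) = 21/10.
z changes by −(z-row coeff of c)·ratio = −(-3)·(21/10) = 63/10.
New z = 21/2 + (63/10) = 84/5.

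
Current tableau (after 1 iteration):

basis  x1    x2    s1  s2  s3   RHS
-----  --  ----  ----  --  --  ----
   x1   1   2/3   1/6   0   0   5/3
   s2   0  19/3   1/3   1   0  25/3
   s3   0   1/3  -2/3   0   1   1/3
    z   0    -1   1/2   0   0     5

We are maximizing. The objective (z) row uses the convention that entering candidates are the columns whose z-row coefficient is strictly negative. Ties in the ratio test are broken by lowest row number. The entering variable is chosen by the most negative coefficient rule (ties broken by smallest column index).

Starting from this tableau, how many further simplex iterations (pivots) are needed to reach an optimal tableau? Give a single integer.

2

pivot: x2 in, s3 out → z = 6
pivot: s1 in, s2 out → z = 81/13
No improving column remains; optimal.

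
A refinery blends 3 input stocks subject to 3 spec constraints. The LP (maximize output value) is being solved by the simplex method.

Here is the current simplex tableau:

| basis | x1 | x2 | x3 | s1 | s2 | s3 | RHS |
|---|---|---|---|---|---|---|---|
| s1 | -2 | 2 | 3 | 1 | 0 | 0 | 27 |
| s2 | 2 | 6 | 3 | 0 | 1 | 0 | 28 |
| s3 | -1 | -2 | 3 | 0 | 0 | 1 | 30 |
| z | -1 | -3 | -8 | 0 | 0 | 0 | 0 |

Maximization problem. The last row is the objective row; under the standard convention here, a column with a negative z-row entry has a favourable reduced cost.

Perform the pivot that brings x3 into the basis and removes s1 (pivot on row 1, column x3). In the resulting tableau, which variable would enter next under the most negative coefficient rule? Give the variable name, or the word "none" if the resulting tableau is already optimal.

x1

Pivot element 3. New z-row = old z-row − (-8)·(row 1/3).
Updated z-row coefficients: x1: -19/3, x2: 7/3, x3: 0, s1: 8/3, s2: 0, s3: 0.
The most negative is -19/3 in column x1, so x1 would enter next.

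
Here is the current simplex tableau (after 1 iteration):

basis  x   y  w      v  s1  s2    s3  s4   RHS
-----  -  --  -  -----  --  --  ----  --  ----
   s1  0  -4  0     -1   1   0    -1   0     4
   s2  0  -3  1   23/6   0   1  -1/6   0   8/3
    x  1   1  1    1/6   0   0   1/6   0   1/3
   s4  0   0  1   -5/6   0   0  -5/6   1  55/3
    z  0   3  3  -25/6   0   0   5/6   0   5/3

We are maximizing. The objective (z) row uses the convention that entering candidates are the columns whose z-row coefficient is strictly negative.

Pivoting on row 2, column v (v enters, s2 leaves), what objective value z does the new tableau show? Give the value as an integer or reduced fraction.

105/23

Minimum ratio for v: (8/3)/(23/6) = 16/23.
z changes by −(z-row coeff of v)·ratio = −(-25/6)·(16/23) = 200/69.
New z = 5/3 + (200/69) = 105/23.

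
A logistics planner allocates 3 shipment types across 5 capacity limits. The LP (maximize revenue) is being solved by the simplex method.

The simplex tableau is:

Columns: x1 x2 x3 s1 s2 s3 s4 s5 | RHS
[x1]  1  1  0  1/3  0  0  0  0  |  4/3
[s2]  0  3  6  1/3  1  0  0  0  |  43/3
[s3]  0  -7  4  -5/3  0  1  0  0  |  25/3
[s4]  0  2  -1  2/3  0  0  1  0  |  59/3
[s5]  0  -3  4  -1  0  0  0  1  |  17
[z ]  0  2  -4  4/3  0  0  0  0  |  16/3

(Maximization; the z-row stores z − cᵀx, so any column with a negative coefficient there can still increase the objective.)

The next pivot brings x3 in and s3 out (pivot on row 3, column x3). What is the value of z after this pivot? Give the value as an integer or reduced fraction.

Minimum ratio for x3: (25/3)/4 = 25/12.
z changes by −(z-row coeff of x3)·ratio = −(-4)·(25/12) = 25/3.
New z = 16/3 + (25/3) = 41/3.

41/3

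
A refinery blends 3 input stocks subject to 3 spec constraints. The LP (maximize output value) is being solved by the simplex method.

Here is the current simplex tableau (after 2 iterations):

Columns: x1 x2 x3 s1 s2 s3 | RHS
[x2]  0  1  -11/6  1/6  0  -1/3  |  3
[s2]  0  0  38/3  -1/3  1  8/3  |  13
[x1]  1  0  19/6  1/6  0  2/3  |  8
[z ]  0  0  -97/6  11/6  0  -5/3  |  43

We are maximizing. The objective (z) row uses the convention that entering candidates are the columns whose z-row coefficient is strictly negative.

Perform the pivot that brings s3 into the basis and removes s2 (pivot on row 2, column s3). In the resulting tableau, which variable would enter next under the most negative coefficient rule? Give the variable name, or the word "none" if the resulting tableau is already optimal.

Pivot element 8/3. New z-row = old z-row − (-5/3)·(row 2/(8/3)).
Updated z-row coefficients: x1: 0, x2: 0, x3: -33/4, s1: 13/8, s2: 5/8, s3: 0.
The most negative is -33/4 in column x3, so x3 would enter next.

x3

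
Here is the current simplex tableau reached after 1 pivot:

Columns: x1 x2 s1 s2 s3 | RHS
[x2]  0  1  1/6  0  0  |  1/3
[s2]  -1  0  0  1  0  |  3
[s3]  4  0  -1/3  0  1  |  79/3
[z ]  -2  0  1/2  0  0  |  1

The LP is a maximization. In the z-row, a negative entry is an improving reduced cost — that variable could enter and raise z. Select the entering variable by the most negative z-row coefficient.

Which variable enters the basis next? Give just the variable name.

x1

Objective-row coefficients: x1: -2, x2: 0, s1: 1/2, s2: 0, s3: 0.
The most negative is -2 in column x1, so x1 enters.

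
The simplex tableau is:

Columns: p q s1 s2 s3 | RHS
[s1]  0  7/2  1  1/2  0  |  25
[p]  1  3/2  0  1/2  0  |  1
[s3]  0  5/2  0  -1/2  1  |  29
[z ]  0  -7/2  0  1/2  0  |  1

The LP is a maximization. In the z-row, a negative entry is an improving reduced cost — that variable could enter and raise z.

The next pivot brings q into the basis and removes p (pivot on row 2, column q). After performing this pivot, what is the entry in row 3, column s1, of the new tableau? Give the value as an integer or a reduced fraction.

Pivot element is row 2, column q: 3/2.
Normalize row 2: new (row 2, s1) = 0/(3/2) = 0.
row 3 ← row 3 − (5/2)·(new row 2): 0 − (5/2)·0 = 0.

0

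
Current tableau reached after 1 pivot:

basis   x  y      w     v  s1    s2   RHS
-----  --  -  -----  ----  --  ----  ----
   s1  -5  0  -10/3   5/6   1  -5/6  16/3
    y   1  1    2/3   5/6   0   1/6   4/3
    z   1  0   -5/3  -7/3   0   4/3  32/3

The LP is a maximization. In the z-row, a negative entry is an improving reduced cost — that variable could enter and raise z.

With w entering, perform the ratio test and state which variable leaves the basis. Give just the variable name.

Ratios: row 1 (s1): entry -10/3 ≤ 0, skip; row 2 (y): (4/3)/(2/3) = 2.
Minimum ratio 2 is in the y row, so y leaves.

y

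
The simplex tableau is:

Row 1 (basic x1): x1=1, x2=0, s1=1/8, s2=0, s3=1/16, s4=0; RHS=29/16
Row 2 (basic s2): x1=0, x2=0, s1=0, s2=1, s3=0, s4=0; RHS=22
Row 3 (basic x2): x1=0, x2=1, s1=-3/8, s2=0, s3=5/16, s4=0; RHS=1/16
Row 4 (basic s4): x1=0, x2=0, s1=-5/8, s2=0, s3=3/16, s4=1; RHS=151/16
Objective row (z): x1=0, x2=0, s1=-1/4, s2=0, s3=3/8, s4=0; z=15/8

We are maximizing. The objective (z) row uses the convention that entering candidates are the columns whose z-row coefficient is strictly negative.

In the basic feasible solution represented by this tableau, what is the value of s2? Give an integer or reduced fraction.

22

s2 is basic (row 2); its value is the RHS of that row: 22.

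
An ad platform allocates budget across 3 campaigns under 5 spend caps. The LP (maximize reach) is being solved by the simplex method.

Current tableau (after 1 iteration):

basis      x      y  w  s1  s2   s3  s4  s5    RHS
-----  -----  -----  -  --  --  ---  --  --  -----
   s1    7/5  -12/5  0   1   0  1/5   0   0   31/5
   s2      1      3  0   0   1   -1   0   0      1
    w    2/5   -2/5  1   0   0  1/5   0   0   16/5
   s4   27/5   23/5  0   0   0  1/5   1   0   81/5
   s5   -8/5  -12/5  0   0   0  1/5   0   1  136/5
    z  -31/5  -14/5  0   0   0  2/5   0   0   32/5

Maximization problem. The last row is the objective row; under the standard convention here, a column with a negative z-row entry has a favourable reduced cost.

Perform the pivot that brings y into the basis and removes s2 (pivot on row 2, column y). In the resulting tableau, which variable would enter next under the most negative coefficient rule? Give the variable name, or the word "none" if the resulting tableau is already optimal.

x

Pivot element 3. New z-row = old z-row − (-14/5)·(row 2/3).
Updated z-row coefficients: x: -79/15, y: 0, w: 0, s1: 0, s2: 14/15, s3: -8/15, s4: 0, s5: 0.
The most negative is -79/15 in column x, so x would enter next.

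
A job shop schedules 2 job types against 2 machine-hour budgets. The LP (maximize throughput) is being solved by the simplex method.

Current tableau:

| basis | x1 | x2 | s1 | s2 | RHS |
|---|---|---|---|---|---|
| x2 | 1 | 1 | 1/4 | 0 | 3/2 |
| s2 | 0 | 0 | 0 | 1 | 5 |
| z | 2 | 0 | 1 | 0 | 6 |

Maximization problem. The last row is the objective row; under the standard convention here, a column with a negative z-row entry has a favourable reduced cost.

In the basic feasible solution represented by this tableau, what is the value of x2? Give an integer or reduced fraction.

x2 is basic (row 1); its value is the RHS of that row: 3/2.

3/2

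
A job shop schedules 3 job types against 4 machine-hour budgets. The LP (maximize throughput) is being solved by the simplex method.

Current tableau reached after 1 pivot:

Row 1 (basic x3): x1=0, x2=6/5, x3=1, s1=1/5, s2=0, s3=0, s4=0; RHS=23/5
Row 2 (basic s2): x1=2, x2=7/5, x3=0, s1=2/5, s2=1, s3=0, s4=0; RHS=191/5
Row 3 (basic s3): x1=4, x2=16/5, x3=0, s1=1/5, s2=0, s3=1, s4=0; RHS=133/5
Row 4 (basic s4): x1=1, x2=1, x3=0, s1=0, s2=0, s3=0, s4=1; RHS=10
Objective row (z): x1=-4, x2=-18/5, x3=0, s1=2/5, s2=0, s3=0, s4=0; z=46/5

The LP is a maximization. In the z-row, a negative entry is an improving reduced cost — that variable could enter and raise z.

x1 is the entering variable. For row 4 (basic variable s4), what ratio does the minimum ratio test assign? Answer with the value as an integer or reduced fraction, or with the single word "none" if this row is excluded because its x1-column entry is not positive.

10

Ratio = RHS / (x1 entry) = 10 / 1 = 10.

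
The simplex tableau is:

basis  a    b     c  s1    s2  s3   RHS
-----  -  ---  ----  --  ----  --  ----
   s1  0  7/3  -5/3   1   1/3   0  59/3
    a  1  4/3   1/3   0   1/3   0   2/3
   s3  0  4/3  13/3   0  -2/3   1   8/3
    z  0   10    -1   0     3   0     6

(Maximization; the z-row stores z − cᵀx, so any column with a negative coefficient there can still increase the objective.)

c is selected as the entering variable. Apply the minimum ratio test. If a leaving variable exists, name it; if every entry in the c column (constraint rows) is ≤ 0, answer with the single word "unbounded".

Ratios: row 1 (s1): entry -5/3 ≤ 0, skip; row 2 (a): (2/3)/(1/3) = 2; row 3 (s3): (8/3)/(13/3) = 8/13.
Minimum ratio is in the s3 row, so s3 leaves.

s3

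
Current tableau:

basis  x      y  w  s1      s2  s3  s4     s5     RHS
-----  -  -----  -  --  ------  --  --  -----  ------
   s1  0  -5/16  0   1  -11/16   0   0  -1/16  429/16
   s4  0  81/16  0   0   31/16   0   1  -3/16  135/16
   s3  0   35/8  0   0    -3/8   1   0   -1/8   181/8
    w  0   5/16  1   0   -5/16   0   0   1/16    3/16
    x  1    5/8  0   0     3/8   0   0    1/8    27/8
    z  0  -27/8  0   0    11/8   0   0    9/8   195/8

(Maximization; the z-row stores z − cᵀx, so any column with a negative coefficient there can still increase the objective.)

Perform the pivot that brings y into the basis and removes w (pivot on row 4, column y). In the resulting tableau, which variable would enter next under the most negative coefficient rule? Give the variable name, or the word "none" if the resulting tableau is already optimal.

s2

Pivot element 5/16. New z-row = old z-row − (-27/8)·(row 4/(5/16)).
Updated z-row coefficients: x: 0, y: 0, w: 54/5, s1: 0, s2: -2, s3: 0, s4: 0, s5: 9/5.
The most negative is -2 in column s2, so s2 would enter next.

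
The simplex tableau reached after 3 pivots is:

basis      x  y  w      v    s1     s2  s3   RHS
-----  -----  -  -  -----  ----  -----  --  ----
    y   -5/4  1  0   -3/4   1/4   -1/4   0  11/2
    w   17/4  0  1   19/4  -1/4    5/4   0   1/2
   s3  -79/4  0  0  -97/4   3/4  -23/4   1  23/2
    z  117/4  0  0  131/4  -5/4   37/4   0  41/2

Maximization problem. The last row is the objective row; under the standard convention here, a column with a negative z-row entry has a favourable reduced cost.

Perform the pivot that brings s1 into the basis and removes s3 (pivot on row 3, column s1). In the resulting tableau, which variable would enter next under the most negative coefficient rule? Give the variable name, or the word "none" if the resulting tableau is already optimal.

v

Pivot element 3/4. New z-row = old z-row − (-5/4)·(row 3/(3/4)).
Updated z-row coefficients: x: -11/3, y: 0, w: 0, v: -23/3, s1: 0, s2: -1/3, s3: 5/3.
The most negative is -23/3 in column v, so v would enter next.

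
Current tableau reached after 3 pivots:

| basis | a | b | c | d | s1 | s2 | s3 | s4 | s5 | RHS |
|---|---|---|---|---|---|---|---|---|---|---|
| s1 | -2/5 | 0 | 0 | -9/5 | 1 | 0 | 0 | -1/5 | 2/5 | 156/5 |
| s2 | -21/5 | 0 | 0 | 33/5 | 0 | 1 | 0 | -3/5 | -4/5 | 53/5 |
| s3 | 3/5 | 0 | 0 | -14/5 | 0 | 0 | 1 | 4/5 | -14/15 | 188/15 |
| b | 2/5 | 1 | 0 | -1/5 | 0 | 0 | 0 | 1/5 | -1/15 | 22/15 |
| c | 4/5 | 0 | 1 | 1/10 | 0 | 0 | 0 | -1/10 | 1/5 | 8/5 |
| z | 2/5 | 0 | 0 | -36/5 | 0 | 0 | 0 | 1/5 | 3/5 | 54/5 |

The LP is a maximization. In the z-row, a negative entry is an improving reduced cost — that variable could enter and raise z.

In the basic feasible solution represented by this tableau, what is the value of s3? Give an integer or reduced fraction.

188/15

s3 is basic (row 3); its value is the RHS of that row: 188/15.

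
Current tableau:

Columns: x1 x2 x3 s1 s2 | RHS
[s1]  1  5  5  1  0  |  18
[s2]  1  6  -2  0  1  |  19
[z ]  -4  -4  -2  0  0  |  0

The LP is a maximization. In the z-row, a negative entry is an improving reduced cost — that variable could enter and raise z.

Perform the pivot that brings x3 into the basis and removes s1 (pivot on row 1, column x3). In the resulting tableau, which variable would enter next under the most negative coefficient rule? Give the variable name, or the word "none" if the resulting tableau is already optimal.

x1

Pivot element 5. New z-row = old z-row − (-2)·(row 1/5).
Updated z-row coefficients: x1: -18/5, x2: -2, x3: 0, s1: 2/5, s2: 0.
The most negative is -18/5 in column x1, so x1 would enter next.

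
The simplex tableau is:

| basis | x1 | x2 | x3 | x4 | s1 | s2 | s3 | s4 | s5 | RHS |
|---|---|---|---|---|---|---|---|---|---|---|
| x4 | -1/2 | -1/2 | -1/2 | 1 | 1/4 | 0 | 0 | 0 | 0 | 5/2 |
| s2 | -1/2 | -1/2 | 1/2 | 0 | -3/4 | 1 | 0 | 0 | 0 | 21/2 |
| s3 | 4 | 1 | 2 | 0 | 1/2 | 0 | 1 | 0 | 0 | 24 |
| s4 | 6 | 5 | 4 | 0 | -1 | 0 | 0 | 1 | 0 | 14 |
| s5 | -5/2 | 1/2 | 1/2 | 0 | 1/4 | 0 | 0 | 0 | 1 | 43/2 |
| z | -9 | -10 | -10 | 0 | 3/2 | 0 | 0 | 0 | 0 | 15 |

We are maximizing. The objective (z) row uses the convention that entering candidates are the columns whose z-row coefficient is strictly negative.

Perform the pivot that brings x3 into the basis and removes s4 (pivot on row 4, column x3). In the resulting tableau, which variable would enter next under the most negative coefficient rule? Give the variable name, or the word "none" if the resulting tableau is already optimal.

s1

Pivot element 4. New z-row = old z-row − (-10)·(row 4/4).
Updated z-row coefficients: x1: 6, x2: 5/2, x3: 0, x4: 0, s1: -1, s2: 0, s3: 0, s4: 5/2, s5: 0.
The most negative is -1 in column s1, so s1 would enter next.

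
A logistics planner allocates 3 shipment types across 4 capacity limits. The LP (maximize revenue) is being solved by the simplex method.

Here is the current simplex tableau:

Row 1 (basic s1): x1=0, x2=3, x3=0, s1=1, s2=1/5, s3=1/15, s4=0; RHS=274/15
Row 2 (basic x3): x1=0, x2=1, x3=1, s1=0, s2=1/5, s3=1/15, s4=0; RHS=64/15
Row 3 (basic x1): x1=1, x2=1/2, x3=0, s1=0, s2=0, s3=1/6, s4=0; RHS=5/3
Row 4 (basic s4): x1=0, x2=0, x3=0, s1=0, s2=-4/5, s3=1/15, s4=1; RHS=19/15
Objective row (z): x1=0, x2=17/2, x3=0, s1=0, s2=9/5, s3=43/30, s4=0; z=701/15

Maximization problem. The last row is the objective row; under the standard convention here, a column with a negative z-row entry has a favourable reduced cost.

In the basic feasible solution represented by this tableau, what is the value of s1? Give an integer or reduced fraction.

s1 is basic (row 1); its value is the RHS of that row: 274/15.

274/15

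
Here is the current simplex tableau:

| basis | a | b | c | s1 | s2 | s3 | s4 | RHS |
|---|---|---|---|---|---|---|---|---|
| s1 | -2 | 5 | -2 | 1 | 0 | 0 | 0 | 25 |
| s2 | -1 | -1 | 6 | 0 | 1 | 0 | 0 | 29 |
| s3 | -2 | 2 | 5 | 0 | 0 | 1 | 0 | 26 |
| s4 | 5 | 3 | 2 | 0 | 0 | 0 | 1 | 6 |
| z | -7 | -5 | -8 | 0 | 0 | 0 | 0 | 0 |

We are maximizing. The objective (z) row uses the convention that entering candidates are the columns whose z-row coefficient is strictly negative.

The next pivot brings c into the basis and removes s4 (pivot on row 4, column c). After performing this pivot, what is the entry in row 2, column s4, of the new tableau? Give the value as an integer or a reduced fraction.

Pivot element is row 4, column c: 2.
Normalize row 4: new (row 4, s4) = 1/2 = 1/2.
row 2 ← row 2 − 6·(new row 4): 0 − 6·(1/2) = -3.

-3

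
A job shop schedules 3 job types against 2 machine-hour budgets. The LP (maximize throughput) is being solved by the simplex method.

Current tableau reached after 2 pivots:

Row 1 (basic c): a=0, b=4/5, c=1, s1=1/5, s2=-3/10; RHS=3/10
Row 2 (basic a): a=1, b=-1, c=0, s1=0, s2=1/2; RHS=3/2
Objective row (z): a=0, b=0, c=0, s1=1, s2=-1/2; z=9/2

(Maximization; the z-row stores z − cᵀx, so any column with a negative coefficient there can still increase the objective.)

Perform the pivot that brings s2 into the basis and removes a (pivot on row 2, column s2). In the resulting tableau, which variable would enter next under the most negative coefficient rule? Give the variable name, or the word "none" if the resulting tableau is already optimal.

Pivot element 1/2. New z-row = old z-row − (-1/2)·(row 2/(1/2)).
Updated z-row coefficients: a: 1, b: -1, c: 0, s1: 1, s2: 0.
The most negative is -1 in column b, so b would enter next.

b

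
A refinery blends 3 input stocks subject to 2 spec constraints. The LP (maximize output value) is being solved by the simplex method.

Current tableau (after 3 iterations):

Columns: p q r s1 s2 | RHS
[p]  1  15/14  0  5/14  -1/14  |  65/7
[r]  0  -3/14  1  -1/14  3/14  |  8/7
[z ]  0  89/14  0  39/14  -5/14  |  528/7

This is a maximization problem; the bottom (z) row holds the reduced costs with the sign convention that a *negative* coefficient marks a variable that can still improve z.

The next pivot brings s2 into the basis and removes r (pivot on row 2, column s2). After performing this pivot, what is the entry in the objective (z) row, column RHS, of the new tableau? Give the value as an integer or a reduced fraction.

232/3

Pivot element is row 2, column s2: 3/14.
Normalize row 2: new (row 2, RHS) = (8/7)/(3/14) = 16/3.
z-row ← z-row − (-5/14)·(new row 2): 528/7 − (-5/14)·(16/3) = 232/3.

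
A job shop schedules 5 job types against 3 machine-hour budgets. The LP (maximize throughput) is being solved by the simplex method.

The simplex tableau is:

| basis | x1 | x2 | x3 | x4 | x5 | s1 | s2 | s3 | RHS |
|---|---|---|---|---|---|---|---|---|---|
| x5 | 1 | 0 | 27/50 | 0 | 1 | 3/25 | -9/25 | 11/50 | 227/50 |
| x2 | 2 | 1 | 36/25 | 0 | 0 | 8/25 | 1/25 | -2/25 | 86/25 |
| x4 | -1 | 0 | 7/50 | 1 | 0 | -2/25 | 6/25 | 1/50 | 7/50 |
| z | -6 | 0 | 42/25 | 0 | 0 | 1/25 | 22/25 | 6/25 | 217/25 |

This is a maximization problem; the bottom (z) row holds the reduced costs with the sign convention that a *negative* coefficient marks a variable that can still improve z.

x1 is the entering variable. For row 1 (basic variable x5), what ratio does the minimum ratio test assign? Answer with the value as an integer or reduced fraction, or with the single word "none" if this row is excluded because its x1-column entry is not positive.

227/50

Ratio = RHS / (x1 entry) = (227/50) / 1 = 227/50.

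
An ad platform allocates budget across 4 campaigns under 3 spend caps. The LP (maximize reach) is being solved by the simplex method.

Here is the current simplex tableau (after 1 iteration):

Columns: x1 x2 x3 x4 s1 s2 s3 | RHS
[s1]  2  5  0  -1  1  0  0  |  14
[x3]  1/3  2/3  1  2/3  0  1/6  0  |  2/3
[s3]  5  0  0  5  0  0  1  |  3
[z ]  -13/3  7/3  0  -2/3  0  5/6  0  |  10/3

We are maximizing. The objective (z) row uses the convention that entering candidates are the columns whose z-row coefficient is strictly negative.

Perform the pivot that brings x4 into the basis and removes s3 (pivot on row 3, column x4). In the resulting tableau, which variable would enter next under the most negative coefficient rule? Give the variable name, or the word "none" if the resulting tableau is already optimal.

x1

Pivot element 5. New z-row = old z-row − (-2/3)·(row 3/5).
Updated z-row coefficients: x1: -11/3, x2: 7/3, x3: 0, x4: 0, s1: 0, s2: 5/6, s3: 2/15.
The most negative is -11/3 in column x1, so x1 would enter next.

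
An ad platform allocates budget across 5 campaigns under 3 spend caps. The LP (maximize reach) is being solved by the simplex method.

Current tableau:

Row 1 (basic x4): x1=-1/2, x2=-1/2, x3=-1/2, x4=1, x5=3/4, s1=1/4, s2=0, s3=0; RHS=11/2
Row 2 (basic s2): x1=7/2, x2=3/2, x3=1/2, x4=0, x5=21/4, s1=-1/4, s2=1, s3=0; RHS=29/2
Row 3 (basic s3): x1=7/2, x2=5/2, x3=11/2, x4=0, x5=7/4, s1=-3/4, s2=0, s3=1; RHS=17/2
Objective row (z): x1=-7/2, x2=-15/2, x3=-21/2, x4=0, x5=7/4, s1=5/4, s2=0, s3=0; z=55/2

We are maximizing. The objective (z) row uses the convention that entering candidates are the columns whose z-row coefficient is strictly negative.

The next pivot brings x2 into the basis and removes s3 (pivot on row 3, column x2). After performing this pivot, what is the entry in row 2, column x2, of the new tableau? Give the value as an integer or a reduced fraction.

0

Pivot element is row 3, column x2: 5/2.
Normalize row 3: new (row 3, x2) = (5/2)/(5/2) = 1.
row 2 ← row 2 − (3/2)·(new row 3): 3/2 − (3/2)·1 = 0.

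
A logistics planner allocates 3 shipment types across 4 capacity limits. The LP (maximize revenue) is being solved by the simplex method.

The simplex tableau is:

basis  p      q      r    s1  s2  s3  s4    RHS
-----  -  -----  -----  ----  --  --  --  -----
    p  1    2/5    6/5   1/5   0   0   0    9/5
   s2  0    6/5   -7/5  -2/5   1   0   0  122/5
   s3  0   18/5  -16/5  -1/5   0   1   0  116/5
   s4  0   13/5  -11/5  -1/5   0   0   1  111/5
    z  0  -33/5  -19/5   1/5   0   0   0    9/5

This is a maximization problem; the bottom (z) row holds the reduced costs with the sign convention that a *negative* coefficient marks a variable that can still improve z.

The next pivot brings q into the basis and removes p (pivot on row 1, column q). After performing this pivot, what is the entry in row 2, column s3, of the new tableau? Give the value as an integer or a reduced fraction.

Pivot element is row 1, column q: 2/5.
Normalize row 1: new (row 1, s3) = 0/(2/5) = 0.
row 2 ← row 2 − (6/5)·(new row 1): 0 − (6/5)·0 = 0.

0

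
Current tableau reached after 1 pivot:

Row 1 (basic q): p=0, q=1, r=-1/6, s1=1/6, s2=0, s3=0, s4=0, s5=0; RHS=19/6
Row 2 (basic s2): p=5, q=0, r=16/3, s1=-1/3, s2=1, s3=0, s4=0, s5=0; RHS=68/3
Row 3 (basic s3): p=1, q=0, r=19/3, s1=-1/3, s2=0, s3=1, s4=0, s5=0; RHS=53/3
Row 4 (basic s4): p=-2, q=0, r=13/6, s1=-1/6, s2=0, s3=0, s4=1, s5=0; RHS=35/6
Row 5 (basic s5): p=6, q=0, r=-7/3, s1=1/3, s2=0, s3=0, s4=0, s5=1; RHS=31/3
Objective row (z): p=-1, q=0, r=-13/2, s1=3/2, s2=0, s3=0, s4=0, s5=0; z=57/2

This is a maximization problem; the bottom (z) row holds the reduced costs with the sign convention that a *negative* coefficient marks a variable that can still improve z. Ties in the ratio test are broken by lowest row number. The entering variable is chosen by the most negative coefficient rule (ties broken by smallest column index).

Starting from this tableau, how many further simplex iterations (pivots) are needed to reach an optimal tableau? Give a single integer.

2

pivot: r in, s4 out → z = 46
pivot: p in, s3 out → z = 4150/89
No improving column remains; optimal.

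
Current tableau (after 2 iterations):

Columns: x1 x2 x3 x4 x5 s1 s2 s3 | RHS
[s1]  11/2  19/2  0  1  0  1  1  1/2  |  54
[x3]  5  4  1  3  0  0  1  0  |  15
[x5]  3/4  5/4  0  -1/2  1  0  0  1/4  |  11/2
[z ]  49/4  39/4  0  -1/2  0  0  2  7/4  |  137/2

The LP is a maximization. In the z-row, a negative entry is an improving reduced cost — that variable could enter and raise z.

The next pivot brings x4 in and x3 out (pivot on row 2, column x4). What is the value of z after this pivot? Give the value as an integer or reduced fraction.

71

Minimum ratio for x4: 15/3 = 5.
z changes by −(z-row coeff of x4)·ratio = −(-1/2)·5 = 5/2.
New z = 137/2 + (5/2) = 71.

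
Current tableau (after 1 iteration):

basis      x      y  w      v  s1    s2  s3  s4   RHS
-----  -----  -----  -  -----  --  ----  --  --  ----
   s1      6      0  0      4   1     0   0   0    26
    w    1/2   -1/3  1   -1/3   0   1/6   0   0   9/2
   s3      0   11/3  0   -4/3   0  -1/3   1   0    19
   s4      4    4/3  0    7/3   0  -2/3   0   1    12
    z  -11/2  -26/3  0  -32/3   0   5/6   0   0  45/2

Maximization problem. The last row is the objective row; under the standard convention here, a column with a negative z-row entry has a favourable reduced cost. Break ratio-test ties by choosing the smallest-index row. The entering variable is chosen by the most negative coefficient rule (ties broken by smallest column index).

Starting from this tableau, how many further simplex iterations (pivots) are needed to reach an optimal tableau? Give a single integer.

3

pivot: v in, s4 out → z = 1083/14
pivot: y in, s3 out → z = 5727/62
pivot: s2 in, s1 out → z = 1249/8
No improving column remains; optimal.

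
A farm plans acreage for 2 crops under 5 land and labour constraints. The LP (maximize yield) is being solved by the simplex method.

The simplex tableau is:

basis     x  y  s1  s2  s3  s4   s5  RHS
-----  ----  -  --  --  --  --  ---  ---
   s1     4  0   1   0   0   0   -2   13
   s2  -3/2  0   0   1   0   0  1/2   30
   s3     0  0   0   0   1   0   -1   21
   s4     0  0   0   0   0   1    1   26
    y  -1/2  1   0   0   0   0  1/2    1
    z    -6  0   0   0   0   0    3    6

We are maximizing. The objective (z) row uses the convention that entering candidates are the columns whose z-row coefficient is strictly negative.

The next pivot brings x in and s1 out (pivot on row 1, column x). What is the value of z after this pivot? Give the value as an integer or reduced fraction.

51/2

Minimum ratio for x: 13/4 = 13/4.
z changes by −(z-row coeff of x)·ratio = −(-6)·(13/4) = 39/2.
New z = 6 + (39/2) = 51/2.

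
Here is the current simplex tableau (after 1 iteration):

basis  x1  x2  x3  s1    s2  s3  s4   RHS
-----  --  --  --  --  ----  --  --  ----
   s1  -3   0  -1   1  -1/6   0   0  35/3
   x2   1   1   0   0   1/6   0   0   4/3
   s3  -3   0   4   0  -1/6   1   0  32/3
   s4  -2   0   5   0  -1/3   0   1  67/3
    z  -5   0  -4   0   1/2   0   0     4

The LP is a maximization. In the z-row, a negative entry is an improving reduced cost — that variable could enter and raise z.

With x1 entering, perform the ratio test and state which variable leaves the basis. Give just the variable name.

Ratios: row 1 (s1): entry -3 ≤ 0, skip; row 2 (x2): (4/3)/1 = 4/3; row 3 (s3): entry -3 ≤ 0, skip; row 4 (s4): entry -2 ≤ 0, skip.
Minimum ratio 4/3 is in the x2 row, so x2 leaves.

x2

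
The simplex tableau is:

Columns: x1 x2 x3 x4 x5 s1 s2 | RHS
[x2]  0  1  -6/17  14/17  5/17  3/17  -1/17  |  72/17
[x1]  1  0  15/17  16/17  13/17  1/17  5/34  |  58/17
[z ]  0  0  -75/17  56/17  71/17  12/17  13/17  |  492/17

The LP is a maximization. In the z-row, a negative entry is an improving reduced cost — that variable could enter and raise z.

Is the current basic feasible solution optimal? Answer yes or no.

Column x3 has objective-row coefficient -75/17, which is negative; an improving pivot exists, so not yet optimal.

no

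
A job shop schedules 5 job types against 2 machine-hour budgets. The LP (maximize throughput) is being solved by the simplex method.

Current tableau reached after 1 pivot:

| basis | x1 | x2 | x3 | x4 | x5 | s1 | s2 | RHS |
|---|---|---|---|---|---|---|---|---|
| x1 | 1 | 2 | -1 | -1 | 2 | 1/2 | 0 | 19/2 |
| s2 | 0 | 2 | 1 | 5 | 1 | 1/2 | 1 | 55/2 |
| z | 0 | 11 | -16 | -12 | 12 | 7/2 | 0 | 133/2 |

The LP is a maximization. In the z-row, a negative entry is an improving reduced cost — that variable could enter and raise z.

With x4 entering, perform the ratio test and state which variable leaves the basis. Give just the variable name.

s2

Ratios: row 1 (x1): entry -1 ≤ 0, skip; row 2 (s2): (55/2)/5 = 11/2.
Minimum ratio 11/2 is in the s2 row, so s2 leaves.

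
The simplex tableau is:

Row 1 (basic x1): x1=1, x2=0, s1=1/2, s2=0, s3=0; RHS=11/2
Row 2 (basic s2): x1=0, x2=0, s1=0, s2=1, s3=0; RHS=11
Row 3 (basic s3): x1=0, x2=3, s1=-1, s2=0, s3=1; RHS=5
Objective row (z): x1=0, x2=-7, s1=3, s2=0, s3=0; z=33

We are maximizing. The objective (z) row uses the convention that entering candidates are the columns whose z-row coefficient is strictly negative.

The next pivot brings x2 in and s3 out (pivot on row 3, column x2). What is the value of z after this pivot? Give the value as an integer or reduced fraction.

Minimum ratio for x2: 5/3 = 5/3.
z changes by −(z-row coeff of x2)·ratio = −(-7)·(5/3) = 35/3.
New z = 33 + (35/3) = 134/3.

134/3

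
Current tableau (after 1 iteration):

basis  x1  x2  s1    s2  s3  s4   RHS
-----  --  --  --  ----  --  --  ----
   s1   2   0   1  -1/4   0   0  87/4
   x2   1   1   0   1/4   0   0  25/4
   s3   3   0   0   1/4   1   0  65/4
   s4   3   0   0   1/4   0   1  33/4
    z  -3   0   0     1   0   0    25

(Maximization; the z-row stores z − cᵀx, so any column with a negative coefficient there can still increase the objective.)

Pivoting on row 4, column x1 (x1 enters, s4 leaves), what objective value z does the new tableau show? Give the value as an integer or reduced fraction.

Minimum ratio for x1: (33/4)/3 = 11/4.
z changes by −(z-row coeff of x1)·ratio = −(-3)·(11/4) = 33/4.
New z = 25 + (33/4) = 133/4.

133/4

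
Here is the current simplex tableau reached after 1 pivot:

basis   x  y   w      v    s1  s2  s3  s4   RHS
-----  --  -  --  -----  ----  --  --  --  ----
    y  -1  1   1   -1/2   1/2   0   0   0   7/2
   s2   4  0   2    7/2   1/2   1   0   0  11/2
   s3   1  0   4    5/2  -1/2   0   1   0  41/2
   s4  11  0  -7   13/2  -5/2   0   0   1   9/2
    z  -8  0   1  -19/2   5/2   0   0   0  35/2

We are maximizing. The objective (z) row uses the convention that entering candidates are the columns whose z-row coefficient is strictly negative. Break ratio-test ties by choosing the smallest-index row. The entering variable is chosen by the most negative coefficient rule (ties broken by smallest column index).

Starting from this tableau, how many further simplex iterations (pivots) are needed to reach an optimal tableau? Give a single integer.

2

pivot: v in, s4 out → z = 313/13
pivot: w in, s2 out → z = 29
No improving column remains; optimal.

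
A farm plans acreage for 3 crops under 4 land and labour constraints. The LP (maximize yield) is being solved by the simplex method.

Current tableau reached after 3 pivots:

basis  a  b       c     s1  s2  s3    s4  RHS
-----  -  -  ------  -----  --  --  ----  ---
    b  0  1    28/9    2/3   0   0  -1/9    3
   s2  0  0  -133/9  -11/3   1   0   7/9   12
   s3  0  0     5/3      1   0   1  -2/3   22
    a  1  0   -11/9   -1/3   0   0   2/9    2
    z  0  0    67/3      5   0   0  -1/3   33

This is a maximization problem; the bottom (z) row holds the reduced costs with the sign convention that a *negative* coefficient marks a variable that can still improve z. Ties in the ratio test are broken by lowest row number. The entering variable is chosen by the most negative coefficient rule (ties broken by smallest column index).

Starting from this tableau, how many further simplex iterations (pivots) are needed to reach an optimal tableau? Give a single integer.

1

pivot: s4 in, a out → z = 36
No improving column remains; optimal.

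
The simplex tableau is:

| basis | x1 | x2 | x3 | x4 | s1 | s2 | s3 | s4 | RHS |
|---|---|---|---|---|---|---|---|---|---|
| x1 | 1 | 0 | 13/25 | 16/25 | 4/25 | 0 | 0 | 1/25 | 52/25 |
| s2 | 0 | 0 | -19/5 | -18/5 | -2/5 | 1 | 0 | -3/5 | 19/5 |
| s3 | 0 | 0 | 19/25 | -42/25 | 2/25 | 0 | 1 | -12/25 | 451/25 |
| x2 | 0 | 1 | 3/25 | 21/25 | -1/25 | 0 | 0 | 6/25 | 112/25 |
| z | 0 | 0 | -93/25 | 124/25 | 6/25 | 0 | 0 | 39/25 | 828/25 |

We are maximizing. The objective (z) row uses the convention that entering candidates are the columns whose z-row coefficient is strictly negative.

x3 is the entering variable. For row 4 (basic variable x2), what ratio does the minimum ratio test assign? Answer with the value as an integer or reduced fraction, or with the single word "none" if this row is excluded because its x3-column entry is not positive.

112/3

Ratio = RHS / (x3 entry) = (112/25) / (3/25) = 112/3.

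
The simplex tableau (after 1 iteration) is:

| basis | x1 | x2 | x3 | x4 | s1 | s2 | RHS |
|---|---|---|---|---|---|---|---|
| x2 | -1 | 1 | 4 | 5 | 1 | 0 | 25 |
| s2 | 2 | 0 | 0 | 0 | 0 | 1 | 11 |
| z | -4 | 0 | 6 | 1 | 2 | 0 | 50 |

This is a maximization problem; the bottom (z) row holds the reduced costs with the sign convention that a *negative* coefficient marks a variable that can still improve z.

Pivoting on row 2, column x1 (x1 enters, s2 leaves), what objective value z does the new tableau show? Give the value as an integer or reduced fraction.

Minimum ratio for x1: 11/2 = 11/2.
z changes by −(z-row coeff of x1)·ratio = −(-4)·(11/2) = 22.
New z = 50 + 22 = 72.

72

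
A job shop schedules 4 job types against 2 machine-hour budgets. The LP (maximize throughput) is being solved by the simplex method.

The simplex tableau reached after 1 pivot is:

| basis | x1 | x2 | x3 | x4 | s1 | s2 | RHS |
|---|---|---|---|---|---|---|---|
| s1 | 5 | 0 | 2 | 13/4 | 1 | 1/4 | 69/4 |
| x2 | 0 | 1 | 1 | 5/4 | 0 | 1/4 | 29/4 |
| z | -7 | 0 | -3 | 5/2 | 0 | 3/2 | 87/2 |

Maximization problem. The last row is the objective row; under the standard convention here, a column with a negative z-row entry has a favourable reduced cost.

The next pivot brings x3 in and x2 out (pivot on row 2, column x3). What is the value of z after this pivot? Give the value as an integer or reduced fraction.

261/4

Minimum ratio for x3: (29/4)/1 = 29/4.
z changes by −(z-row coeff of x3)·ratio = −(-3)·(29/4) = 87/4.
New z = 87/2 + (87/4) = 261/4.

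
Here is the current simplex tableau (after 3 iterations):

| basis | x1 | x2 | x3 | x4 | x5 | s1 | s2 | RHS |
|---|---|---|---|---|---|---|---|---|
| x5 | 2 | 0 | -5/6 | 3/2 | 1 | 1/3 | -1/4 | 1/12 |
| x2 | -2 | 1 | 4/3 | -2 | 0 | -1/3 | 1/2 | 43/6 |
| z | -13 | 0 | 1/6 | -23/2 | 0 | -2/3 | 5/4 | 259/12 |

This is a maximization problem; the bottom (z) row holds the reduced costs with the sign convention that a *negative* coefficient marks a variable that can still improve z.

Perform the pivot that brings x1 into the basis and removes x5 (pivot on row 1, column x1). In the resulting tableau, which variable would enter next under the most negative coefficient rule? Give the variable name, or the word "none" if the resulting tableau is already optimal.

Pivot element 2. New z-row = old z-row − (-13)·(row 1/2).
Updated z-row coefficients: x1: 0, x2: 0, x3: -21/4, x4: -7/4, x5: 13/2, s1: 3/2, s2: -3/8.
The most negative is -21/4 in column x3, so x3 would enter next.

x3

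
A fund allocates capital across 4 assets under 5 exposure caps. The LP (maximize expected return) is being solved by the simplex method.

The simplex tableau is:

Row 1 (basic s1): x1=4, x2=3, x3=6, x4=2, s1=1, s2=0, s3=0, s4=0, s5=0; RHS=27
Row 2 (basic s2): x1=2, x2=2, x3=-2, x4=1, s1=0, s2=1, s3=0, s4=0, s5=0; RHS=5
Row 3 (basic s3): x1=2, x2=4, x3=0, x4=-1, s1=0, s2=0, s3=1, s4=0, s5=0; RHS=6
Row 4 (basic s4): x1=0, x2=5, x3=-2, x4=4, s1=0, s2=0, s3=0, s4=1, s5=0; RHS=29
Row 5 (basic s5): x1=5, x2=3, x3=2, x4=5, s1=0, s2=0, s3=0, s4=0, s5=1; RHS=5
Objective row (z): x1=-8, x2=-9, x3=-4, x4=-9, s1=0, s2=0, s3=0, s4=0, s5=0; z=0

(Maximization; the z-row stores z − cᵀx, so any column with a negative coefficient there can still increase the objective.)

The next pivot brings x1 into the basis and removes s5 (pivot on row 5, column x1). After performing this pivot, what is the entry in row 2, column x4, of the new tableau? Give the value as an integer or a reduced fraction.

Pivot element is row 5, column x1: 5.
Normalize row 5: new (row 5, x4) = 5/5 = 1.
row 2 ← row 2 − 2·(new row 5): 1 − 2·1 = -1.

-1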